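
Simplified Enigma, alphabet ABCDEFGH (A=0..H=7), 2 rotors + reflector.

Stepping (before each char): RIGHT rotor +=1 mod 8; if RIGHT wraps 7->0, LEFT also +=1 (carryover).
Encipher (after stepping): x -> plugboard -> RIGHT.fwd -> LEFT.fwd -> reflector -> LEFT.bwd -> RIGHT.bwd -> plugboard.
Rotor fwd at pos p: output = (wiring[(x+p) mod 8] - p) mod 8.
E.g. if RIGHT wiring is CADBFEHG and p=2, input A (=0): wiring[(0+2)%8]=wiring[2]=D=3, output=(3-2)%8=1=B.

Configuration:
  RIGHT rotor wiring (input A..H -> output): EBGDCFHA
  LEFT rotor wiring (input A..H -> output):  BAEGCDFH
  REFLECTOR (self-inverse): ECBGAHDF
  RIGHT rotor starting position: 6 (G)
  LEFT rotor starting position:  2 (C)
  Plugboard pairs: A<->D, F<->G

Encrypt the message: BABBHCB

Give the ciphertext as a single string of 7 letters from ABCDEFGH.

Char 1 ('B'): step: R->7, L=2; B->plug->B->R->F->L->F->refl->H->L'->G->R'->G->plug->F
Char 2 ('A'): step: R->0, L->3 (L advanced); A->plug->D->R->D->L->C->refl->B->L'->H->R'->G->plug->F
Char 3 ('B'): step: R->1, L=3; B->plug->B->R->F->L->G->refl->D->L'->A->R'->A->plug->D
Char 4 ('B'): step: R->2, L=3; B->plug->B->R->B->L->H->refl->F->L'->G->R'->F->plug->G
Char 5 ('H'): step: R->3, L=3; H->plug->H->R->D->L->C->refl->B->L'->H->R'->B->plug->B
Char 6 ('C'): step: R->4, L=3; C->plug->C->R->D->L->C->refl->B->L'->H->R'->H->plug->H
Char 7 ('B'): step: R->5, L=3; B->plug->B->R->C->L->A->refl->E->L'->E->R'->E->plug->E

Answer: FFDGBHE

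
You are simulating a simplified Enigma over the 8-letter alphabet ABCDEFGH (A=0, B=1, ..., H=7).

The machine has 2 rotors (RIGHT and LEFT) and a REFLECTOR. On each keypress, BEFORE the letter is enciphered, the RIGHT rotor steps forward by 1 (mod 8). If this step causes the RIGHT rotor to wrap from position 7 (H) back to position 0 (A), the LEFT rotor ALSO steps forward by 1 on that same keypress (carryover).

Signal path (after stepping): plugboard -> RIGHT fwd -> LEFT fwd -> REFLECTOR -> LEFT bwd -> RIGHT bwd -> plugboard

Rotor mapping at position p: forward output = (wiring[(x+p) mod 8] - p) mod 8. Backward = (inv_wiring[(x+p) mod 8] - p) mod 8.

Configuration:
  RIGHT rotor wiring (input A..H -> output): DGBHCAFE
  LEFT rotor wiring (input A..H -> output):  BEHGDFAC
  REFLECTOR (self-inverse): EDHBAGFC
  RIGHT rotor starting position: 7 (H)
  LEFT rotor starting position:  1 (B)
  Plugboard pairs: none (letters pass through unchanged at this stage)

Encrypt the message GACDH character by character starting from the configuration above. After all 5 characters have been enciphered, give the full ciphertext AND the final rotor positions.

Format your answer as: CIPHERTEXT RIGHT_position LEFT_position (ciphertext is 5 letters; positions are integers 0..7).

Answer: CDHGF 4 2

Derivation:
Char 1 ('G'): step: R->0, L->2 (L advanced); G->plug->G->R->F->L->A->refl->E->L'->B->R'->C->plug->C
Char 2 ('A'): step: R->1, L=2; A->plug->A->R->F->L->A->refl->E->L'->B->R'->D->plug->D
Char 3 ('C'): step: R->2, L=2; C->plug->C->R->A->L->F->refl->G->L'->E->R'->H->plug->H
Char 4 ('D'): step: R->3, L=2; D->plug->D->R->C->L->B->refl->D->L'->D->R'->G->plug->G
Char 5 ('H'): step: R->4, L=2; H->plug->H->R->D->L->D->refl->B->L'->C->R'->F->plug->F
Final: ciphertext=CDHGF, RIGHT=4, LEFT=2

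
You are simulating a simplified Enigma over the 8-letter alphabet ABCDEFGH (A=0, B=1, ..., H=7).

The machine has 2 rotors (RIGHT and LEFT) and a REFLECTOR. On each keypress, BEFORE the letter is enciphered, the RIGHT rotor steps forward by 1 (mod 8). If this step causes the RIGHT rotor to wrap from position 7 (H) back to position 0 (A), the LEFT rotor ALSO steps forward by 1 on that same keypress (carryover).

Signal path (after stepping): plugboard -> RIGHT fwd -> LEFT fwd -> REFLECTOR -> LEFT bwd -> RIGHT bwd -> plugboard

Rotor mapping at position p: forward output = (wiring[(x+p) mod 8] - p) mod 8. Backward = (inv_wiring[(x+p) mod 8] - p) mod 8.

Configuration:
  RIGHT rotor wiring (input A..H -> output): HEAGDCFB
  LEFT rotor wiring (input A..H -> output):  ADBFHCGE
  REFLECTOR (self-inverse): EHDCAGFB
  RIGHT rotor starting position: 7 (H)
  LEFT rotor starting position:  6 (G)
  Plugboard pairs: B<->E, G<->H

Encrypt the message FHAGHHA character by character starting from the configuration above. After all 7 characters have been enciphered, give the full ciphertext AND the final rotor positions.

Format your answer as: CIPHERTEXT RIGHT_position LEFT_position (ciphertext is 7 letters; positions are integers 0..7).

Answer: HFBDFBC 6 7

Derivation:
Char 1 ('F'): step: R->0, L->7 (L advanced); F->plug->F->R->C->L->E->refl->A->L'->F->R'->G->plug->H
Char 2 ('H'): step: R->1, L=7; H->plug->G->R->A->L->F->refl->G->L'->E->R'->F->plug->F
Char 3 ('A'): step: R->2, L=7; A->plug->A->R->G->L->D->refl->C->L'->D->R'->E->plug->B
Char 4 ('G'): step: R->3, L=7; G->plug->H->R->F->L->A->refl->E->L'->C->R'->D->plug->D
Char 5 ('H'): step: R->4, L=7; H->plug->G->R->E->L->G->refl->F->L'->A->R'->F->plug->F
Char 6 ('H'): step: R->5, L=7; H->plug->G->R->B->L->B->refl->H->L'->H->R'->E->plug->B
Char 7 ('A'): step: R->6, L=7; A->plug->A->R->H->L->H->refl->B->L'->B->R'->C->plug->C
Final: ciphertext=HFBDFBC, RIGHT=6, LEFT=7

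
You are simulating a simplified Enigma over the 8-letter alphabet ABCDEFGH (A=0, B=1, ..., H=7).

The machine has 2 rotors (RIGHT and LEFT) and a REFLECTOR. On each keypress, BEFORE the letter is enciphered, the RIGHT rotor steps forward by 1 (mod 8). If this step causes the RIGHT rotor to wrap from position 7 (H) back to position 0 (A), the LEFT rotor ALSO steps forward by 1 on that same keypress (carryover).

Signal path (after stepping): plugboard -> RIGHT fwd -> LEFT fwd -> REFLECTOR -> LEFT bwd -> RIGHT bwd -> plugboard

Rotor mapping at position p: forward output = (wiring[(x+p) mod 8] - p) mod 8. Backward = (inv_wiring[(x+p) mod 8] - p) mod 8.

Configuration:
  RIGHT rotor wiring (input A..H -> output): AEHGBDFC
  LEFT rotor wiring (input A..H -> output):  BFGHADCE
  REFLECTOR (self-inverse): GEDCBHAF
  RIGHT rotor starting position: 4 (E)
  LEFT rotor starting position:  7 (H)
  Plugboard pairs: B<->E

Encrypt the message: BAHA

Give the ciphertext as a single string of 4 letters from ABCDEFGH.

Char 1 ('B'): step: R->5, L=7; B->plug->E->R->H->L->D->refl->C->L'->B->R'->G->plug->G
Char 2 ('A'): step: R->6, L=7; A->plug->A->R->H->L->D->refl->C->L'->B->R'->E->plug->B
Char 3 ('H'): step: R->7, L=7; H->plug->H->R->G->L->E->refl->B->L'->F->R'->C->plug->C
Char 4 ('A'): step: R->0, L->0 (L advanced); A->plug->A->R->A->L->B->refl->E->L'->H->R'->C->plug->C

Answer: GBCC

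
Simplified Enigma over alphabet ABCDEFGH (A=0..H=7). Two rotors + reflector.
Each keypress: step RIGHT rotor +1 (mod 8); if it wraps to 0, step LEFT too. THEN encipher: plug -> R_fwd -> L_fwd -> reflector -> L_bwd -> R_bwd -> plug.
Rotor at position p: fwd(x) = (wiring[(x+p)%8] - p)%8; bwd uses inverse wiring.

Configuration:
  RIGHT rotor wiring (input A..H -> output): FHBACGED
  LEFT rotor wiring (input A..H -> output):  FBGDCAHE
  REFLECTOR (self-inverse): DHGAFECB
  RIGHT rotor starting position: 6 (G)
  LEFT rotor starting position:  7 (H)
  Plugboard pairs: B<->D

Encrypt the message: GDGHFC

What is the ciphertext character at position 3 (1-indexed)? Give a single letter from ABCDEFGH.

Char 1 ('G'): step: R->7, L=7; G->plug->G->R->H->L->A->refl->D->L'->F->R'->H->plug->H
Char 2 ('D'): step: R->0, L->0 (L advanced); D->plug->B->R->H->L->E->refl->F->L'->A->R'->D->plug->B
Char 3 ('G'): step: R->1, L=0; G->plug->G->R->C->L->G->refl->C->L'->E->R'->H->plug->H

H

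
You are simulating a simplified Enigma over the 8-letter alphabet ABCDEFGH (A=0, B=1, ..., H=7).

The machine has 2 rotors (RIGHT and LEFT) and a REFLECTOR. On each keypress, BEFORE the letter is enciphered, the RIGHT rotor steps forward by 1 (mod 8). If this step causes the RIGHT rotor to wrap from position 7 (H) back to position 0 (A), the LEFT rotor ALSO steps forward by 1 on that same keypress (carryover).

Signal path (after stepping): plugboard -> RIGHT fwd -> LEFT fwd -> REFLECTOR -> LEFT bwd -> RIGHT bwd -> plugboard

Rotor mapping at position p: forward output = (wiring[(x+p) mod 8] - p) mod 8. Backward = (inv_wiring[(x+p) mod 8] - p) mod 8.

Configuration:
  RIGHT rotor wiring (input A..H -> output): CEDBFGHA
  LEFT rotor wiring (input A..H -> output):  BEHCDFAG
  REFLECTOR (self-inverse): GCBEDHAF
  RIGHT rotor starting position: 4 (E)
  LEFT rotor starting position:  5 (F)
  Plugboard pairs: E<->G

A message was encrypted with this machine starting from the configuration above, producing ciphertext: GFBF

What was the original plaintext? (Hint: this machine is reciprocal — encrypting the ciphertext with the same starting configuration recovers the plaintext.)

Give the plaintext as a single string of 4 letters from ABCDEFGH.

Char 1 ('G'): step: R->5, L=5; G->plug->E->R->H->L->G->refl->A->L'->A->R'->H->plug->H
Char 2 ('F'): step: R->6, L=5; F->plug->F->R->D->L->E->refl->D->L'->B->R'->A->plug->A
Char 3 ('B'): step: R->7, L=5; B->plug->B->R->D->L->E->refl->D->L'->B->R'->A->plug->A
Char 4 ('F'): step: R->0, L->6 (L advanced); F->plug->F->R->G->L->F->refl->H->L'->H->R'->G->plug->E

Answer: HAAE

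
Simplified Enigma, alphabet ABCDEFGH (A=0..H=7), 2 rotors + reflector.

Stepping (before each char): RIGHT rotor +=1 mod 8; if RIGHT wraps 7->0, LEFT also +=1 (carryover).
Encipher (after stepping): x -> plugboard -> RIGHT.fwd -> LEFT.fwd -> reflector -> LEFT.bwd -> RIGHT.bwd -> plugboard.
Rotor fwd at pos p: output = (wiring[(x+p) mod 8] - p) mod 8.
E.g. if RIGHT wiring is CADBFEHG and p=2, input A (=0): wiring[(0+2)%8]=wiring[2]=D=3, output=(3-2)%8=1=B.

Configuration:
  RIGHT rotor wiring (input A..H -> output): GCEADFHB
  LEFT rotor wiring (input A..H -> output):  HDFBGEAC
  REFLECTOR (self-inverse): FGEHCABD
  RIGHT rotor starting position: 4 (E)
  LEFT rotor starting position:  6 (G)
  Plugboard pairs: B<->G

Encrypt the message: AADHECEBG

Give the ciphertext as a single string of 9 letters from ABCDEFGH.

Answer: DCFADGHDC

Derivation:
Char 1 ('A'): step: R->5, L=6; A->plug->A->R->A->L->C->refl->E->L'->B->R'->D->plug->D
Char 2 ('A'): step: R->6, L=6; A->plug->A->R->B->L->E->refl->C->L'->A->R'->C->plug->C
Char 3 ('D'): step: R->7, L=6; D->plug->D->R->F->L->D->refl->H->L'->E->R'->F->plug->F
Char 4 ('H'): step: R->0, L->7 (L advanced); H->plug->H->R->B->L->A->refl->F->L'->G->R'->A->plug->A
Char 5 ('E'): step: R->1, L=7; E->plug->E->R->E->L->C->refl->E->L'->C->R'->D->plug->D
Char 6 ('C'): step: R->2, L=7; C->plug->C->R->B->L->A->refl->F->L'->G->R'->B->plug->G
Char 7 ('E'): step: R->3, L=7; E->plug->E->R->G->L->F->refl->A->L'->B->R'->H->plug->H
Char 8 ('B'): step: R->4, L=7; B->plug->G->R->A->L->D->refl->H->L'->F->R'->D->plug->D
Char 9 ('G'): step: R->5, L=7; G->plug->B->R->C->L->E->refl->C->L'->E->R'->C->plug->C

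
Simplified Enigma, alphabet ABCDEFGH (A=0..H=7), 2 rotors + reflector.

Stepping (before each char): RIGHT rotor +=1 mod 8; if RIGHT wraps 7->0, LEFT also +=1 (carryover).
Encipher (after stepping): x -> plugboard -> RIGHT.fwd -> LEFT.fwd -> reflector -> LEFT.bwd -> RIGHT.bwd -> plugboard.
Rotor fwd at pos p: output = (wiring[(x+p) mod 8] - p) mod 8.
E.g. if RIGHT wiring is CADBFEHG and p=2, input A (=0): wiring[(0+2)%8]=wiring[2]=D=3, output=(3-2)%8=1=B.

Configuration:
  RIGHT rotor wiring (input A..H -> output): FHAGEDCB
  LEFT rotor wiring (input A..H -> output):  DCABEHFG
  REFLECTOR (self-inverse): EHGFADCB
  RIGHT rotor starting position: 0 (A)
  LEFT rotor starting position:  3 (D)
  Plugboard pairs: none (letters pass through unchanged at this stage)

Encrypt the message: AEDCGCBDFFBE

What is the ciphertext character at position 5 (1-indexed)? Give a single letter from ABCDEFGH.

Char 1 ('A'): step: R->1, L=3; A->plug->A->R->G->L->H->refl->B->L'->B->R'->F->plug->F
Char 2 ('E'): step: R->2, L=3; E->plug->E->R->A->L->G->refl->C->L'->D->R'->G->plug->G
Char 3 ('D'): step: R->3, L=3; D->plug->D->R->H->L->F->refl->D->L'->E->R'->G->plug->G
Char 4 ('C'): step: R->4, L=3; C->plug->C->R->G->L->H->refl->B->L'->B->R'->E->plug->E
Char 5 ('G'): step: R->5, L=3; G->plug->G->R->B->L->B->refl->H->L'->G->R'->A->plug->A

A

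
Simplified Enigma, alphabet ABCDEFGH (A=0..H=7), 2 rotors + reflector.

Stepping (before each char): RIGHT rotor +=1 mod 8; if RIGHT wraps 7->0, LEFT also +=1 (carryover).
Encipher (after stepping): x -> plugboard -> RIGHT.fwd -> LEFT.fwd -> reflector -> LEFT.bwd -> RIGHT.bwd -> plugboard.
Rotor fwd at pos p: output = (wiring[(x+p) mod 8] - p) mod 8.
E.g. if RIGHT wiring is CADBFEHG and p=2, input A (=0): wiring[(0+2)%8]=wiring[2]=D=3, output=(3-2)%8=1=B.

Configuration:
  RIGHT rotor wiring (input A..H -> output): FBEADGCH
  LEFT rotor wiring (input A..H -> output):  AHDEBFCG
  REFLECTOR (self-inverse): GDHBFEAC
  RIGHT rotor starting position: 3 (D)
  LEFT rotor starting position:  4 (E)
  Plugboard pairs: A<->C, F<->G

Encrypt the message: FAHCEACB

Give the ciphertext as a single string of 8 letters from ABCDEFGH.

Char 1 ('F'): step: R->4, L=4; F->plug->G->R->A->L->F->refl->E->L'->E->R'->H->plug->H
Char 2 ('A'): step: R->5, L=4; A->plug->C->R->C->L->G->refl->A->L'->H->R'->F->plug->G
Char 3 ('H'): step: R->6, L=4; H->plug->H->R->A->L->F->refl->E->L'->E->R'->A->plug->C
Char 4 ('C'): step: R->7, L=4; C->plug->A->R->A->L->F->refl->E->L'->E->R'->F->plug->G
Char 5 ('E'): step: R->0, L->5 (L advanced); E->plug->E->R->D->L->D->refl->B->L'->C->R'->G->plug->F
Char 6 ('A'): step: R->1, L=5; A->plug->C->R->H->L->E->refl->F->L'->B->R'->F->plug->G
Char 7 ('C'): step: R->2, L=5; C->plug->A->R->C->L->B->refl->D->L'->D->R'->G->plug->F
Char 8 ('B'): step: R->3, L=5; B->plug->B->R->A->L->A->refl->G->L'->F->R'->A->plug->C

Answer: HGCGFGFC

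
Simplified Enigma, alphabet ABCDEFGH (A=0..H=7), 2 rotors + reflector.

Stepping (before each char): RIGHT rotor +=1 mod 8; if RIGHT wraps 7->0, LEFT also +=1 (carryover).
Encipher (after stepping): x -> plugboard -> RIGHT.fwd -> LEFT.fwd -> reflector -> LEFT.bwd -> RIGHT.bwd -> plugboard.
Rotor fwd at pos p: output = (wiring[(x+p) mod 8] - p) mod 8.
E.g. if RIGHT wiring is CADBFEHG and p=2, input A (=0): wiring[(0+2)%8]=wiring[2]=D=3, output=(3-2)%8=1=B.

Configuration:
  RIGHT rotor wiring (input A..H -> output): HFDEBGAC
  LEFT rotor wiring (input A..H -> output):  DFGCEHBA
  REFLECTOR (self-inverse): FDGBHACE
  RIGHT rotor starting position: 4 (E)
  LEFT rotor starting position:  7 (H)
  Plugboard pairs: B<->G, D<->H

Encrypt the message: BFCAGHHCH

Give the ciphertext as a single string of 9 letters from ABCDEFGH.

Answer: HEEECBFAG

Derivation:
Char 1 ('B'): step: R->5, L=7; B->plug->G->R->H->L->C->refl->G->L'->C->R'->D->plug->H
Char 2 ('F'): step: R->6, L=7; F->plug->F->R->G->L->A->refl->F->L'->F->R'->E->plug->E
Char 3 ('C'): step: R->7, L=7; C->plug->C->R->G->L->A->refl->F->L'->F->R'->E->plug->E
Char 4 ('A'): step: R->0, L->0 (L advanced); A->plug->A->R->H->L->A->refl->F->L'->B->R'->E->plug->E
Char 5 ('G'): step: R->1, L=0; G->plug->B->R->C->L->G->refl->C->L'->D->R'->C->plug->C
Char 6 ('H'): step: R->2, L=0; H->plug->D->R->E->L->E->refl->H->L'->F->R'->G->plug->B
Char 7 ('H'): step: R->3, L=0; H->plug->D->R->F->L->H->refl->E->L'->E->R'->F->plug->F
Char 8 ('C'): step: R->4, L=0; C->plug->C->R->E->L->E->refl->H->L'->F->R'->A->plug->A
Char 9 ('H'): step: R->5, L=0; H->plug->D->R->C->L->G->refl->C->L'->D->R'->B->plug->G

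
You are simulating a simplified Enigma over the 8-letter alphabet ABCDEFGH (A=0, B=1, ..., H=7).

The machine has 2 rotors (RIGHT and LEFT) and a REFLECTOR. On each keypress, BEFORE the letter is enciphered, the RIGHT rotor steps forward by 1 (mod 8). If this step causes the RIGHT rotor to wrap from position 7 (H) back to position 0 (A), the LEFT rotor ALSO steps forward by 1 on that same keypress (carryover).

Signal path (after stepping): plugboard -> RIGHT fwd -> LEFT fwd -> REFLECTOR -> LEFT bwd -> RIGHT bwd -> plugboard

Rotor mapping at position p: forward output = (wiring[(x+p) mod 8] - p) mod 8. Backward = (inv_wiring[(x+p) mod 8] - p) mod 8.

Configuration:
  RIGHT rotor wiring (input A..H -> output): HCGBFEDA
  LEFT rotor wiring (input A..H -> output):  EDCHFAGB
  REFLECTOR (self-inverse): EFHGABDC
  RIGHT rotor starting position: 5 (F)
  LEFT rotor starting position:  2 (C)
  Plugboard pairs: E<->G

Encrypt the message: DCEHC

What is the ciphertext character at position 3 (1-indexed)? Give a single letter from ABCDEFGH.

Char 1 ('D'): step: R->6, L=2; D->plug->D->R->E->L->E->refl->A->L'->A->R'->E->plug->G
Char 2 ('C'): step: R->7, L=2; C->plug->C->R->D->L->G->refl->D->L'->C->R'->E->plug->G
Char 3 ('E'): step: R->0, L->3 (L advanced); E->plug->G->R->D->L->D->refl->G->L'->E->R'->F->plug->F

F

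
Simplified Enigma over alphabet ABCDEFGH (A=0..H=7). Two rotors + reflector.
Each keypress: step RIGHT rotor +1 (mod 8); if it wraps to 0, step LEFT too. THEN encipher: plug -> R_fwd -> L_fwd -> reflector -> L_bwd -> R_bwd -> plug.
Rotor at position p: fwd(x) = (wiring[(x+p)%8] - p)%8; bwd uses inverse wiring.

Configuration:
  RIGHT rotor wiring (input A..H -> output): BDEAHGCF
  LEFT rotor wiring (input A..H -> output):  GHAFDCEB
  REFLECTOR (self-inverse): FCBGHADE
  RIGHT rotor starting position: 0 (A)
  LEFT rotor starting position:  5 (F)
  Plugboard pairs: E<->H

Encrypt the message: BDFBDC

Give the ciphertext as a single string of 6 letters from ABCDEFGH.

Char 1 ('B'): step: R->1, L=5; B->plug->B->R->D->L->B->refl->C->L'->E->R'->G->plug->G
Char 2 ('D'): step: R->2, L=5; D->plug->D->R->E->L->C->refl->B->L'->D->R'->F->plug->F
Char 3 ('F'): step: R->3, L=5; F->plug->F->R->G->L->A->refl->F->L'->A->R'->G->plug->G
Char 4 ('B'): step: R->4, L=5; B->plug->B->R->C->L->E->refl->H->L'->B->R'->D->plug->D
Char 5 ('D'): step: R->5, L=5; D->plug->D->R->E->L->C->refl->B->L'->D->R'->G->plug->G
Char 6 ('C'): step: R->6, L=5; C->plug->C->R->D->L->B->refl->C->L'->E->R'->A->plug->A

Answer: GFGDGA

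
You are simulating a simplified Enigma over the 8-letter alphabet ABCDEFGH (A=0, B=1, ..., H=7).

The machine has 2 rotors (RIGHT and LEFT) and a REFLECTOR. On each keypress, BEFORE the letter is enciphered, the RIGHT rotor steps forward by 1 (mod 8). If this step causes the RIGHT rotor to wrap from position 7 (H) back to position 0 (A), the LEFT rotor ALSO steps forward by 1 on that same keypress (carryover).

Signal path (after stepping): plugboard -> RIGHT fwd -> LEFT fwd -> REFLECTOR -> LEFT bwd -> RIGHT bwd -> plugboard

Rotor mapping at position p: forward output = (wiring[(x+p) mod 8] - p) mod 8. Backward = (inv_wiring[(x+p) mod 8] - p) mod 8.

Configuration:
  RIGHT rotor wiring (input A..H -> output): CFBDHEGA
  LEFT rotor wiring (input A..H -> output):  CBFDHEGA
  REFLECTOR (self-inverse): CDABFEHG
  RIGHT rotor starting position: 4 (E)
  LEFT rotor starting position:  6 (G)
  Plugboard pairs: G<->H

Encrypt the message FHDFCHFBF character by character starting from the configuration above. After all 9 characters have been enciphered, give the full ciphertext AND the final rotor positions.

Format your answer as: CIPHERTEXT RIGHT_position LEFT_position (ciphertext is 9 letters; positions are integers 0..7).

Char 1 ('F'): step: R->5, L=6; F->plug->F->R->E->L->H->refl->G->L'->H->R'->A->plug->A
Char 2 ('H'): step: R->6, L=6; H->plug->G->R->B->L->C->refl->A->L'->A->R'->A->plug->A
Char 3 ('D'): step: R->7, L=6; D->plug->D->R->C->L->E->refl->F->L'->F->R'->G->plug->H
Char 4 ('F'): step: R->0, L->7 (L advanced); F->plug->F->R->E->L->E->refl->F->L'->G->R'->G->plug->H
Char 5 ('C'): step: R->1, L=7; C->plug->C->R->C->L->C->refl->A->L'->F->R'->F->plug->F
Char 6 ('H'): step: R->2, L=7; H->plug->G->R->A->L->B->refl->D->L'->B->R'->B->plug->B
Char 7 ('F'): step: R->3, L=7; F->plug->F->R->H->L->H->refl->G->L'->D->R'->D->plug->D
Char 8 ('B'): step: R->4, L=7; B->plug->B->R->A->L->B->refl->D->L'->B->R'->F->plug->F
Char 9 ('F'): step: R->5, L=7; F->plug->F->R->E->L->E->refl->F->L'->G->R'->G->plug->H
Final: ciphertext=AAHHFBDFH, RIGHT=5, LEFT=7

Answer: AAHHFBDFH 5 7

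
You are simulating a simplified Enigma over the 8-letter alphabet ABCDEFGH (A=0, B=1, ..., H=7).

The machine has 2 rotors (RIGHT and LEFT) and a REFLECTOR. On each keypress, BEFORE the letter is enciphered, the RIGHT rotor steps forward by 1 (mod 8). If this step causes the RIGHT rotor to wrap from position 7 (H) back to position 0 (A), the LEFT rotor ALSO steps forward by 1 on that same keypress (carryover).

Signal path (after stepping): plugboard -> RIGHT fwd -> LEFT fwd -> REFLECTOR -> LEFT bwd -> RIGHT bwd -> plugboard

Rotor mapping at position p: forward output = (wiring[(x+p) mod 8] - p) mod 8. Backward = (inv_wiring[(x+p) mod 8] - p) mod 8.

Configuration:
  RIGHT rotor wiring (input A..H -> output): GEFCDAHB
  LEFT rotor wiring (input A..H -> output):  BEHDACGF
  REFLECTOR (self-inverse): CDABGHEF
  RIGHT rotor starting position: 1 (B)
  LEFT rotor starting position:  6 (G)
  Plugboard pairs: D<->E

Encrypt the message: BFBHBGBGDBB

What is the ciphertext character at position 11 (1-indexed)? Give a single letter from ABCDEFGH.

Char 1 ('B'): step: R->2, L=6; B->plug->B->R->A->L->A->refl->C->L'->G->R'->D->plug->E
Char 2 ('F'): step: R->3, L=6; F->plug->F->R->D->L->G->refl->E->L'->H->R'->A->plug->A
Char 3 ('B'): step: R->4, L=6; B->plug->B->R->E->L->B->refl->D->L'->C->R'->E->plug->D
Char 4 ('H'): step: R->5, L=6; H->plug->H->R->G->L->C->refl->A->L'->A->R'->F->plug->F
Char 5 ('B'): step: R->6, L=6; B->plug->B->R->D->L->G->refl->E->L'->H->R'->E->plug->D
Char 6 ('G'): step: R->7, L=6; G->plug->G->R->B->L->H->refl->F->L'->F->R'->C->plug->C
Char 7 ('B'): step: R->0, L->7 (L advanced); B->plug->B->R->E->L->E->refl->G->L'->A->R'->F->plug->F
Char 8 ('G'): step: R->1, L=7; G->plug->G->R->A->L->G->refl->E->L'->E->R'->B->plug->B
Char 9 ('D'): step: R->2, L=7; D->plug->E->R->F->L->B->refl->D->L'->G->R'->D->plug->E
Char 10 ('B'): step: R->3, L=7; B->plug->B->R->A->L->G->refl->E->L'->E->R'->D->plug->E
Char 11 ('B'): step: R->4, L=7; B->plug->B->R->E->L->E->refl->G->L'->A->R'->F->plug->F

F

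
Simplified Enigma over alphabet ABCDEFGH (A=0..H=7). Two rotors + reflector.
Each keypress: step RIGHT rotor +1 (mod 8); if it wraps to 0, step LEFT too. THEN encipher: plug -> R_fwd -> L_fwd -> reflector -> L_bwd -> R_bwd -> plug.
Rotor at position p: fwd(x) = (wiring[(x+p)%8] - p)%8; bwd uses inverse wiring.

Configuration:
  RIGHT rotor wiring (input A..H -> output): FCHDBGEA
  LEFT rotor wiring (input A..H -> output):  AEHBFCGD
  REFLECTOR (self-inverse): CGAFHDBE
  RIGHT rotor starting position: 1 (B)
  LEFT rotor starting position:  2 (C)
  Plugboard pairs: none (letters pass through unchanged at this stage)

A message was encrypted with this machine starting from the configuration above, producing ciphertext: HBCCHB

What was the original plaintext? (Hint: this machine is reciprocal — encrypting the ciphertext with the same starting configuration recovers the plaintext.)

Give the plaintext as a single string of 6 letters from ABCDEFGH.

Answer: EEBBBH

Derivation:
Char 1 ('H'): step: R->2, L=2; H->plug->H->R->A->L->F->refl->D->L'->C->R'->E->plug->E
Char 2 ('B'): step: R->3, L=2; B->plug->B->R->G->L->G->refl->B->L'->F->R'->E->plug->E
Char 3 ('C'): step: R->4, L=2; C->plug->C->R->A->L->F->refl->D->L'->C->R'->B->plug->B
Char 4 ('C'): step: R->5, L=2; C->plug->C->R->D->L->A->refl->C->L'->H->R'->B->plug->B
Char 5 ('H'): step: R->6, L=2; H->plug->H->R->A->L->F->refl->D->L'->C->R'->B->plug->B
Char 6 ('B'): step: R->7, L=2; B->plug->B->R->G->L->G->refl->B->L'->F->R'->H->plug->H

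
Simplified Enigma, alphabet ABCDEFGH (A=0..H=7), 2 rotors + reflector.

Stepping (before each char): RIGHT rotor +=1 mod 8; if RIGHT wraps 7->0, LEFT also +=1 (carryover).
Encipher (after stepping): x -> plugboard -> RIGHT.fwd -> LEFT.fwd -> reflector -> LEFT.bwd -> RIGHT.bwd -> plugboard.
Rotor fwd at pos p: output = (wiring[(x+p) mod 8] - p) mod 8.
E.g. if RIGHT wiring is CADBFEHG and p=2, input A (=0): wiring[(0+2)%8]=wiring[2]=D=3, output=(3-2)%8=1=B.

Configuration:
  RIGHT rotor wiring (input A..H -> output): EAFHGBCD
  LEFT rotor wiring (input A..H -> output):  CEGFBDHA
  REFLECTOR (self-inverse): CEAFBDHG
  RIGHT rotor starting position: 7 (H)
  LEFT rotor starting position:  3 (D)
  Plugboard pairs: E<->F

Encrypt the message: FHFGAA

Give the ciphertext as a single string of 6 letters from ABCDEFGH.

Answer: CAGCFH

Derivation:
Char 1 ('F'): step: R->0, L->4 (L advanced); F->plug->E->R->G->L->C->refl->A->L'->F->R'->C->plug->C
Char 2 ('H'): step: R->1, L=4; H->plug->H->R->D->L->E->refl->B->L'->H->R'->A->plug->A
Char 3 ('F'): step: R->2, L=4; F->plug->E->R->A->L->F->refl->D->L'->C->R'->G->plug->G
Char 4 ('G'): step: R->3, L=4; G->plug->G->R->F->L->A->refl->C->L'->G->R'->C->plug->C
Char 5 ('A'): step: R->4, L=4; A->plug->A->R->C->L->D->refl->F->L'->A->R'->E->plug->F
Char 6 ('A'): step: R->5, L=4; A->plug->A->R->E->L->G->refl->H->L'->B->R'->H->plug->H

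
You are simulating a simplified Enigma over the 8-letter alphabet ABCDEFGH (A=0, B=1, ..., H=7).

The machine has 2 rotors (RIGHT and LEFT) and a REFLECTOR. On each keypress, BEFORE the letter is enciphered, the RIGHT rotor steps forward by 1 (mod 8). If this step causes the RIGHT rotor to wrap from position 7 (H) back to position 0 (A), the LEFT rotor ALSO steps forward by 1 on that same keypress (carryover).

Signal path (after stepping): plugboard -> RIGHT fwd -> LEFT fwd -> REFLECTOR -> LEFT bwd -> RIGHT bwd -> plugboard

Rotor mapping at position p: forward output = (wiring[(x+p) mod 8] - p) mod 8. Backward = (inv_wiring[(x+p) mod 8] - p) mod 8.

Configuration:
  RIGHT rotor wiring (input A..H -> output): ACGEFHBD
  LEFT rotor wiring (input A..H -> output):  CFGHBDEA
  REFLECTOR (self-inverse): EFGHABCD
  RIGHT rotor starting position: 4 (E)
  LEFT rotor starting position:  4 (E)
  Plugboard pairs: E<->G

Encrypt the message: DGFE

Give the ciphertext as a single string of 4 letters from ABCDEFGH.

Char 1 ('D'): step: R->5, L=4; D->plug->D->R->D->L->E->refl->A->L'->C->R'->A->plug->A
Char 2 ('G'): step: R->6, L=4; G->plug->E->R->A->L->F->refl->B->L'->F->R'->B->plug->B
Char 3 ('F'): step: R->7, L=4; F->plug->F->R->G->L->C->refl->G->L'->E->R'->A->plug->A
Char 4 ('E'): step: R->0, L->5 (L advanced); E->plug->G->R->B->L->H->refl->D->L'->C->R'->B->plug->B

Answer: ABAB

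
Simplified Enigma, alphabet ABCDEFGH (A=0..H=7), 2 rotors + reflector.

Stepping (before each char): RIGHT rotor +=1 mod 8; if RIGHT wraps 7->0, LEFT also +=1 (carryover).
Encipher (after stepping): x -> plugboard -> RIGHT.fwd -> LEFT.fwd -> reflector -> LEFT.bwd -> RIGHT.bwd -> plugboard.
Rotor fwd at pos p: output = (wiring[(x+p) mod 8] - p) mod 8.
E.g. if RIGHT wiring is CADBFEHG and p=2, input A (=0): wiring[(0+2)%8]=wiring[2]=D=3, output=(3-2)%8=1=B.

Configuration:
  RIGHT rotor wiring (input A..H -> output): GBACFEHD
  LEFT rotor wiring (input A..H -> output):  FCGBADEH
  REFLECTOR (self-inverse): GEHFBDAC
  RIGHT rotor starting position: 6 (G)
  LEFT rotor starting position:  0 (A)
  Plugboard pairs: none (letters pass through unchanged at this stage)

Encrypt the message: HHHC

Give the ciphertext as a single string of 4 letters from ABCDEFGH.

Answer: GFCG

Derivation:
Char 1 ('H'): step: R->7, L=0; H->plug->H->R->A->L->F->refl->D->L'->F->R'->G->plug->G
Char 2 ('H'): step: R->0, L->1 (L advanced); H->plug->H->R->D->L->H->refl->C->L'->E->R'->F->plug->F
Char 3 ('H'): step: R->1, L=1; H->plug->H->R->F->L->D->refl->F->L'->B->R'->C->plug->C
Char 4 ('C'): step: R->2, L=1; C->plug->C->R->D->L->H->refl->C->L'->E->R'->G->plug->G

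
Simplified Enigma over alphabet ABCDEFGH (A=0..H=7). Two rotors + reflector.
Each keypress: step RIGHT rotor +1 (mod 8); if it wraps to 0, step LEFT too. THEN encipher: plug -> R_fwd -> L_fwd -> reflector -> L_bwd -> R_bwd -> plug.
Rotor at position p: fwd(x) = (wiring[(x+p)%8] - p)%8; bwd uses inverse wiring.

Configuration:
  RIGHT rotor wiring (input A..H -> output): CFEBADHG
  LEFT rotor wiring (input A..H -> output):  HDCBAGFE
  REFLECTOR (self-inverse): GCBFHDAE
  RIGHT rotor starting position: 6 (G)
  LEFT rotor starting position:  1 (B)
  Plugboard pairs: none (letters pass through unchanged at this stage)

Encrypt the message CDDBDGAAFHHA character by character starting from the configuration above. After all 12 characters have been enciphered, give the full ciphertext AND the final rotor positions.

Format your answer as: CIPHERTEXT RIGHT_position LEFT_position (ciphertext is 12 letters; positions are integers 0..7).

Answer: GFGEADGFBEED 2 3

Derivation:
Char 1 ('C'): step: R->7, L=1; C->plug->C->R->G->L->D->refl->F->L'->E->R'->G->plug->G
Char 2 ('D'): step: R->0, L->2 (L advanced); D->plug->D->R->B->L->H->refl->E->L'->D->R'->F->plug->F
Char 3 ('D'): step: R->1, L=2; D->plug->D->R->H->L->B->refl->C->L'->F->R'->G->plug->G
Char 4 ('B'): step: R->2, L=2; B->plug->B->R->H->L->B->refl->C->L'->F->R'->E->plug->E
Char 5 ('D'): step: R->3, L=2; D->plug->D->R->E->L->D->refl->F->L'->G->R'->A->plug->A
Char 6 ('G'): step: R->4, L=2; G->plug->G->R->A->L->A->refl->G->L'->C->R'->D->plug->D
Char 7 ('A'): step: R->5, L=2; A->plug->A->R->G->L->F->refl->D->L'->E->R'->G->plug->G
Char 8 ('A'): step: R->6, L=2; A->plug->A->R->B->L->H->refl->E->L'->D->R'->F->plug->F
Char 9 ('F'): step: R->7, L=2; F->plug->F->R->B->L->H->refl->E->L'->D->R'->B->plug->B
Char 10 ('H'): step: R->0, L->3 (L advanced); H->plug->H->R->G->L->A->refl->G->L'->A->R'->E->plug->E
Char 11 ('H'): step: R->1, L=3; H->plug->H->R->B->L->F->refl->D->L'->C->R'->E->plug->E
Char 12 ('A'): step: R->2, L=3; A->plug->A->R->C->L->D->refl->F->L'->B->R'->D->plug->D
Final: ciphertext=GFGEADGFBEED, RIGHT=2, LEFT=3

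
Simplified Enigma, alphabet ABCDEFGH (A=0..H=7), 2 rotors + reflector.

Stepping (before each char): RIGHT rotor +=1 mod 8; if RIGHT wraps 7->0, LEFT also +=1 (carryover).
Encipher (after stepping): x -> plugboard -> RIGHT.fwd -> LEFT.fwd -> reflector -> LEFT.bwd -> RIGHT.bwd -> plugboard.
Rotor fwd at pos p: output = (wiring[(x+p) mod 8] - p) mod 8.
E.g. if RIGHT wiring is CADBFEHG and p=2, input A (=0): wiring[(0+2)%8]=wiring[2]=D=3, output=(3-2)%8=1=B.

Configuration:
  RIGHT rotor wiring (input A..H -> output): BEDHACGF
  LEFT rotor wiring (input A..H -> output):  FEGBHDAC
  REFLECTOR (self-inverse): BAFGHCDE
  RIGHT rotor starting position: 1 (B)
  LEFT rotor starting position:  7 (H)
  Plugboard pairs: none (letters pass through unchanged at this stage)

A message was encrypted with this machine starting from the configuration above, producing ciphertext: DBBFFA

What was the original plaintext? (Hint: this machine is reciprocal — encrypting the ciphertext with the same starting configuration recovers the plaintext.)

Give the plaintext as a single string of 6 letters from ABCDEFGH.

Answer: ACHHAG

Derivation:
Char 1 ('D'): step: R->2, L=7; D->plug->D->R->A->L->D->refl->G->L'->B->R'->A->plug->A
Char 2 ('B'): step: R->3, L=7; B->plug->B->R->F->L->A->refl->B->L'->H->R'->C->plug->C
Char 3 ('B'): step: R->4, L=7; B->plug->B->R->G->L->E->refl->H->L'->D->R'->H->plug->H
Char 4 ('F'): step: R->5, L=7; F->plug->F->R->G->L->E->refl->H->L'->D->R'->H->plug->H
Char 5 ('F'): step: R->6, L=7; F->plug->F->R->B->L->G->refl->D->L'->A->R'->A->plug->A
Char 6 ('A'): step: R->7, L=7; A->plug->A->R->G->L->E->refl->H->L'->D->R'->G->plug->G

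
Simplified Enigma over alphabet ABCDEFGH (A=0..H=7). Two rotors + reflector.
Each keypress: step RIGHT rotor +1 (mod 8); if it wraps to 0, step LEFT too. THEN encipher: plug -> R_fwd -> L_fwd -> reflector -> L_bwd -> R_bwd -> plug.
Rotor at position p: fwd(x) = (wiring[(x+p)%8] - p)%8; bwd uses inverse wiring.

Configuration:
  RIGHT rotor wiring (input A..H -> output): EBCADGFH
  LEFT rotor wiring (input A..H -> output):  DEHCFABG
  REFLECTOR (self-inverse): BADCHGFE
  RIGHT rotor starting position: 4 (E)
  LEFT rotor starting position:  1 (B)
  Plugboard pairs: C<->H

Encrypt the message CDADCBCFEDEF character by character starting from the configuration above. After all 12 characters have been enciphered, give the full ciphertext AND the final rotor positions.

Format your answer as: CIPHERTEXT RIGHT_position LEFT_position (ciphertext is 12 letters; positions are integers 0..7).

Char 1 ('C'): step: R->5, L=1; C->plug->H->R->G->L->F->refl->G->L'->B->R'->A->plug->A
Char 2 ('D'): step: R->6, L=1; D->plug->D->R->D->L->E->refl->H->L'->E->R'->E->plug->E
Char 3 ('A'): step: R->7, L=1; A->plug->A->R->A->L->D->refl->C->L'->H->R'->G->plug->G
Char 4 ('D'): step: R->0, L->2 (L advanced); D->plug->D->R->A->L->F->refl->G->L'->D->R'->E->plug->E
Char 5 ('C'): step: R->1, L=2; C->plug->H->R->D->L->G->refl->F->L'->A->R'->A->plug->A
Char 6 ('B'): step: R->2, L=2; B->plug->B->R->G->L->B->refl->A->L'->B->R'->C->plug->H
Char 7 ('C'): step: R->3, L=2; C->plug->H->R->H->L->C->refl->D->L'->C->R'->D->plug->D
Char 8 ('F'): step: R->4, L=2; F->plug->F->R->F->L->E->refl->H->L'->E->R'->H->plug->C
Char 9 ('E'): step: R->5, L=2; E->plug->E->R->E->L->H->refl->E->L'->F->R'->F->plug->F
Char 10 ('D'): step: R->6, L=2; D->plug->D->R->D->L->G->refl->F->L'->A->R'->H->plug->C
Char 11 ('E'): step: R->7, L=2; E->plug->E->R->B->L->A->refl->B->L'->G->R'->H->plug->C
Char 12 ('F'): step: R->0, L->3 (L advanced); F->plug->F->R->G->L->B->refl->A->L'->F->R'->G->plug->G
Final: ciphertext=AEGEAHDCFCCG, RIGHT=0, LEFT=3

Answer: AEGEAHDCFCCG 0 3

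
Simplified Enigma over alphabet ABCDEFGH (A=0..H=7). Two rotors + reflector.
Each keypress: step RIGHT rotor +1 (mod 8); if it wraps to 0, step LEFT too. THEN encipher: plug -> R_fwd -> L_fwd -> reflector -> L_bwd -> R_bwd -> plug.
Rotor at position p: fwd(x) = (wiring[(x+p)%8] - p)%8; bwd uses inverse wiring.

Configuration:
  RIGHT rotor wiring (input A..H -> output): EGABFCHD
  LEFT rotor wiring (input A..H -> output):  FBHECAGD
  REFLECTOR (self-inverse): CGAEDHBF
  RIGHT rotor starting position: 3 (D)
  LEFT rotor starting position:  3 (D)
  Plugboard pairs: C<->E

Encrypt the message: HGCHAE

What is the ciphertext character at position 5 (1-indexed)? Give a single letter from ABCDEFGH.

Char 1 ('H'): step: R->4, L=3; H->plug->H->R->F->L->C->refl->A->L'->E->R'->G->plug->G
Char 2 ('G'): step: R->5, L=3; G->plug->G->R->E->L->A->refl->C->L'->F->R'->A->plug->A
Char 3 ('C'): step: R->6, L=3; C->plug->E->R->C->L->F->refl->H->L'->B->R'->A->plug->A
Char 4 ('H'): step: R->7, L=3; H->plug->H->R->A->L->B->refl->G->L'->G->R'->F->plug->F
Char 5 ('A'): step: R->0, L->4 (L advanced); A->plug->A->R->E->L->B->refl->G->L'->A->R'->C->plug->E

E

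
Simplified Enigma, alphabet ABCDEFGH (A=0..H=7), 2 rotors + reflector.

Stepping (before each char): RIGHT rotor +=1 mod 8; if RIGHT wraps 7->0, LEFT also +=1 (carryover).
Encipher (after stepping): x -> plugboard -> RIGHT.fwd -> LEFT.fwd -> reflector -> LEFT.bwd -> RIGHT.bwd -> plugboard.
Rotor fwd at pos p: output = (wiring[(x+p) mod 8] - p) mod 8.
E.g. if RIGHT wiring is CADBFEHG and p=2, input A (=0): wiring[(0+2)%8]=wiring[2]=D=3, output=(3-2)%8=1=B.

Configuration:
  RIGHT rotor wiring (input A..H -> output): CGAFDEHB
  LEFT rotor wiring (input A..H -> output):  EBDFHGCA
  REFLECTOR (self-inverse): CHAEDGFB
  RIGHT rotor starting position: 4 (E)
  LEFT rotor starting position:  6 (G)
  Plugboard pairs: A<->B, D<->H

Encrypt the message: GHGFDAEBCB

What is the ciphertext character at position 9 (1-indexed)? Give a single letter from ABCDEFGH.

Char 1 ('G'): step: R->5, L=6; G->plug->G->R->A->L->E->refl->D->L'->D->R'->F->plug->F
Char 2 ('H'): step: R->6, L=6; H->plug->D->R->A->L->E->refl->D->L'->D->R'->B->plug->A
Char 3 ('G'): step: R->7, L=6; G->plug->G->R->F->L->H->refl->B->L'->G->R'->E->plug->E
Char 4 ('F'): step: R->0, L->7 (L advanced); F->plug->F->R->E->L->G->refl->F->L'->B->R'->H->plug->D
Char 5 ('D'): step: R->1, L=7; D->plug->H->R->B->L->F->refl->G->L'->E->R'->C->plug->C
Char 6 ('A'): step: R->2, L=7; A->plug->B->R->D->L->E->refl->D->L'->H->R'->F->plug->F
Char 7 ('E'): step: R->3, L=7; E->plug->E->R->G->L->H->refl->B->L'->A->R'->B->plug->A
Char 8 ('B'): step: R->4, L=7; B->plug->A->R->H->L->D->refl->E->L'->D->R'->C->plug->C
Char 9 ('C'): step: R->5, L=7; C->plug->C->R->E->L->G->refl->F->L'->B->R'->E->plug->E

E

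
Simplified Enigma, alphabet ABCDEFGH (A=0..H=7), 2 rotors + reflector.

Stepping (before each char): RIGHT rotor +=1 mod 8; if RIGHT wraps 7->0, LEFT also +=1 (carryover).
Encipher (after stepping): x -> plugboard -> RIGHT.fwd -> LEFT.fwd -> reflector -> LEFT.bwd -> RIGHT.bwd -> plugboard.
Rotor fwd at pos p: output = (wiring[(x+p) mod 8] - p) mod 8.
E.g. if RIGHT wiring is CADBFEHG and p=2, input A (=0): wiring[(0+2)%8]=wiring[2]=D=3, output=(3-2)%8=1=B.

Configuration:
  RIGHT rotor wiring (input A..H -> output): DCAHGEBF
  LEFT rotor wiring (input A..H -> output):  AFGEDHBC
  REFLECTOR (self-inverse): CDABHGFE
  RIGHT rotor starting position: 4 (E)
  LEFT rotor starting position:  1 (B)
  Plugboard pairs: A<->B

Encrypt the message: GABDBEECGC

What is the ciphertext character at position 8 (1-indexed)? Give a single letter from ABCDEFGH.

Char 1 ('G'): step: R->5, L=1; G->plug->G->R->C->L->D->refl->B->L'->G->R'->D->plug->D
Char 2 ('A'): step: R->6, L=1; A->plug->B->R->H->L->H->refl->E->L'->A->R'->G->plug->G
Char 3 ('B'): step: R->7, L=1; B->plug->A->R->G->L->B->refl->D->L'->C->R'->H->plug->H
Char 4 ('D'): step: R->0, L->2 (L advanced); D->plug->D->R->H->L->D->refl->B->L'->C->R'->B->plug->A
Char 5 ('B'): step: R->1, L=2; B->plug->A->R->B->L->C->refl->A->L'->F->R'->D->plug->D
Char 6 ('E'): step: R->2, L=2; E->plug->E->R->H->L->D->refl->B->L'->C->R'->D->plug->D
Char 7 ('E'): step: R->3, L=2; E->plug->E->R->C->L->B->refl->D->L'->H->R'->G->plug->G
Char 8 ('C'): step: R->4, L=2; C->plug->C->R->F->L->A->refl->C->L'->B->R'->D->plug->D

D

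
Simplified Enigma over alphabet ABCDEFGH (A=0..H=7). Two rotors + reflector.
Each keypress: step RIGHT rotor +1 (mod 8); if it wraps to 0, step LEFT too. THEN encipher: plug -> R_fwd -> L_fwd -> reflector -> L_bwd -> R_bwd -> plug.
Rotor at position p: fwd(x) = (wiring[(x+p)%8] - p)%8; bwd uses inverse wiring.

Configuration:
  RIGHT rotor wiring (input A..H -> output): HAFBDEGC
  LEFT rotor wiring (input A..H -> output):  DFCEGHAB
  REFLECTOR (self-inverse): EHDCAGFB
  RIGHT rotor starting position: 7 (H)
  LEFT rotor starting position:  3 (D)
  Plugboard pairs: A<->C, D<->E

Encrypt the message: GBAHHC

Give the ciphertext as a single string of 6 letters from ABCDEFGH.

Answer: DFFDFE

Derivation:
Char 1 ('G'): step: R->0, L->4 (L advanced); G->plug->G->R->G->L->G->refl->F->L'->D->R'->E->plug->D
Char 2 ('B'): step: R->1, L=4; B->plug->B->R->E->L->H->refl->B->L'->F->R'->F->plug->F
Char 3 ('A'): step: R->2, L=4; A->plug->C->R->B->L->D->refl->C->L'->A->R'->F->plug->F
Char 4 ('H'): step: R->3, L=4; H->plug->H->R->C->L->E->refl->A->L'->H->R'->E->plug->D
Char 5 ('H'): step: R->4, L=4; H->plug->H->R->F->L->B->refl->H->L'->E->R'->F->plug->F
Char 6 ('C'): step: R->5, L=4; C->plug->A->R->H->L->A->refl->E->L'->C->R'->D->plug->E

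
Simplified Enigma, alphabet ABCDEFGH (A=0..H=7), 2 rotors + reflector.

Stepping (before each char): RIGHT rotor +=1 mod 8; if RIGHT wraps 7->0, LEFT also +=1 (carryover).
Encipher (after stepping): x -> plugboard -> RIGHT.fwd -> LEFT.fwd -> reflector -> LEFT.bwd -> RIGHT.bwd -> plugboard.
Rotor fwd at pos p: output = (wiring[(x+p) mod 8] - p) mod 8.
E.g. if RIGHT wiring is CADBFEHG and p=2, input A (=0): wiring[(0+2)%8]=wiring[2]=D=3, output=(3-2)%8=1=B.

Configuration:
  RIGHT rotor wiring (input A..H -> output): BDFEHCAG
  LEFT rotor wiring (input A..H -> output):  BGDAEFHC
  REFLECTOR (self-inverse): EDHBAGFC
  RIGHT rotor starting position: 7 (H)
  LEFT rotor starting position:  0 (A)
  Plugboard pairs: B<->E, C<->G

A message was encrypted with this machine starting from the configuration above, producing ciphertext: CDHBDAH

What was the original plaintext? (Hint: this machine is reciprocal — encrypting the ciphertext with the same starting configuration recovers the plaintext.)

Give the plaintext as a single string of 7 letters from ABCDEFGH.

Char 1 ('C'): step: R->0, L->1 (L advanced); C->plug->G->R->A->L->F->refl->G->L'->F->R'->C->plug->G
Char 2 ('D'): step: R->1, L=1; D->plug->D->R->G->L->B->refl->D->L'->D->R'->C->plug->G
Char 3 ('H'): step: R->2, L=1; H->plug->H->R->B->L->C->refl->H->L'->C->R'->B->plug->E
Char 4 ('B'): step: R->3, L=1; B->plug->E->R->D->L->D->refl->B->L'->G->R'->F->plug->F
Char 5 ('D'): step: R->4, L=1; D->plug->D->R->C->L->H->refl->C->L'->B->R'->G->plug->C
Char 6 ('A'): step: R->5, L=1; A->plug->A->R->F->L->G->refl->F->L'->A->R'->F->plug->F
Char 7 ('H'): step: R->6, L=1; H->plug->H->R->E->L->E->refl->A->L'->H->R'->E->plug->B

Answer: GGEFCFB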